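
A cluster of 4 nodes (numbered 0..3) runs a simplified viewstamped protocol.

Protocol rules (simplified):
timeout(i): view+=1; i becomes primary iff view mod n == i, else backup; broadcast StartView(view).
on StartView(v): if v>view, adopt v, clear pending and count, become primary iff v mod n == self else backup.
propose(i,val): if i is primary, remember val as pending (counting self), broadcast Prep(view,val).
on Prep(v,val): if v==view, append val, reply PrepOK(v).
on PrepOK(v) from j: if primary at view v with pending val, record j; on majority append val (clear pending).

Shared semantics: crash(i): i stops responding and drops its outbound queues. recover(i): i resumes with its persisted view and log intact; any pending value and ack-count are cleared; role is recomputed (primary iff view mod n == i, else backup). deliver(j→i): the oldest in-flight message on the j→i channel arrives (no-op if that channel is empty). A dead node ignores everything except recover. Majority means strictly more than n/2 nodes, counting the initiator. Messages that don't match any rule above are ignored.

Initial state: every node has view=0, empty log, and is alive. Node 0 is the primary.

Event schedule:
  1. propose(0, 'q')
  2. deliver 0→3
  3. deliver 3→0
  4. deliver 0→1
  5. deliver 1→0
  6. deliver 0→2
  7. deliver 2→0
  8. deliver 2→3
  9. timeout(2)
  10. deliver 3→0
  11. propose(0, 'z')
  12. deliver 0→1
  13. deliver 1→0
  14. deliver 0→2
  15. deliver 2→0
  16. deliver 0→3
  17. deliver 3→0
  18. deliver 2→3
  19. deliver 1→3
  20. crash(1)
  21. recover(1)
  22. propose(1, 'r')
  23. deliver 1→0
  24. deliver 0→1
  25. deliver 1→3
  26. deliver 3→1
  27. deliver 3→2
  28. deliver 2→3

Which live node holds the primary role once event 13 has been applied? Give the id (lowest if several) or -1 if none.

e1 propose(0,'q'): ·
e2 deliver 0→3: 3[back,v=0,q]
e3 deliver 3→0: ·
e4 deliver 0→1: 1[back,v=0,q]
e5 deliver 1→0: 0[prim,v=0,q]
e6 deliver 0→2: 2[back,v=0,q]
e7 deliver 2→0: ·
e8 deliver 2→3: ·
e9 timeout(2): 2[back,v=1,q]
e10 deliver 3→0: ·
e11 propose(0,'z'): ·
e12 deliver 0→1: 1[back,v=0,q,z]
e13 deliver 1→0: ·

0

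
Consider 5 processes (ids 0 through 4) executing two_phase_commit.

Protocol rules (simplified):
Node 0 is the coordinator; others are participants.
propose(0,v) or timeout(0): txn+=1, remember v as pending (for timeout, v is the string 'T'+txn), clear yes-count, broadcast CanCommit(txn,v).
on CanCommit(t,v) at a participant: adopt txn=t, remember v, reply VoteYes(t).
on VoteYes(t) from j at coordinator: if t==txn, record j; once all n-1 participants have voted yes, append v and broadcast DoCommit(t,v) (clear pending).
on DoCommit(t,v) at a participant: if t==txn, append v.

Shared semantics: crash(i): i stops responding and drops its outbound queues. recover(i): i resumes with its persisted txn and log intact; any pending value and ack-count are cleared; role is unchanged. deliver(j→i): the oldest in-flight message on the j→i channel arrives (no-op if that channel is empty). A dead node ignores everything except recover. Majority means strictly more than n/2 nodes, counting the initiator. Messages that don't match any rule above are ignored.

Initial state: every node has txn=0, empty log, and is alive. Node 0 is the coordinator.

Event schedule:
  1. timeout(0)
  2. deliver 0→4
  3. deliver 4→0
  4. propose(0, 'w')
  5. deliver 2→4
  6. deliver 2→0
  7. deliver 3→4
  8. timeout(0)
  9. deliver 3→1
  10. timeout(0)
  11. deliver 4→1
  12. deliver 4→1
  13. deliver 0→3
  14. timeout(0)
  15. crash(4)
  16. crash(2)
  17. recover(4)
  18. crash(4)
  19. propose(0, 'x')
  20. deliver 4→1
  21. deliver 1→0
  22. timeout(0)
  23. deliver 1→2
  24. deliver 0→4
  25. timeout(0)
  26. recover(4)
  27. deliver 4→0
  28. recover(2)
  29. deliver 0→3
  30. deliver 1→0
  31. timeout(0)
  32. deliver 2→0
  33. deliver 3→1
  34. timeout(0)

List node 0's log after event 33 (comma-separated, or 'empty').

empty

after 1 — timeout(0): n0:coor/t1/[-]
after 2 — deliver 0→4: n4:part/t1/[-]
after 3 — deliver 4→0: ·
after 4 — propose(0,'w'): n0:coor/t2/[-]
after 5 — deliver 2→4: ·
after 6 — deliver 2→0: ·
after 7 — deliver 3→4: ·
after 8 — timeout(0): n0:coor/t3/[-]
after 9 — deliver 3→1: ·
after 10 — timeout(0): n0:coor/t4/[-]
after 11 — deliver 4→1: ·
after 12 — deliver 4→1: ·
after 13 — deliver 0→3: n3:part/t1/[-]
after 14 — timeout(0): n0:coor/t5/[-]
after 15 — crash(4): n4:✗part/t1/[-]
after 16 — crash(2): n2:✗part/t0/[-]
after 17 — recover(4): n4:part/t1/[-]
after 18 — crash(4): n4:✗part/t1/[-]
after 19 — propose(0,'x'): n0:coor/t6/[-]
after 20 — deliver 4→1: ·
after 21 — deliver 1→0: ·
after 22 — timeout(0): n0:coor/t7/[-]
after 23 — deliver 1→2: ·
after 24 — deliver 0→4: ·
after 25 — timeout(0): n0:coor/t8/[-]
after 26 — recover(4): n4:part/t1/[-]
after 27 — deliver 4→0: ·
after 28 — recover(2): n2:part/t0/[-]
after 29 — deliver 0→3: n3:part/t2/[-]
after 30 — deliver 1→0: ·
after 31 — timeout(0): n0:coor/t9/[-]
after 32 — deliver 2→0: ·
after 33 — deliver 3→1: ·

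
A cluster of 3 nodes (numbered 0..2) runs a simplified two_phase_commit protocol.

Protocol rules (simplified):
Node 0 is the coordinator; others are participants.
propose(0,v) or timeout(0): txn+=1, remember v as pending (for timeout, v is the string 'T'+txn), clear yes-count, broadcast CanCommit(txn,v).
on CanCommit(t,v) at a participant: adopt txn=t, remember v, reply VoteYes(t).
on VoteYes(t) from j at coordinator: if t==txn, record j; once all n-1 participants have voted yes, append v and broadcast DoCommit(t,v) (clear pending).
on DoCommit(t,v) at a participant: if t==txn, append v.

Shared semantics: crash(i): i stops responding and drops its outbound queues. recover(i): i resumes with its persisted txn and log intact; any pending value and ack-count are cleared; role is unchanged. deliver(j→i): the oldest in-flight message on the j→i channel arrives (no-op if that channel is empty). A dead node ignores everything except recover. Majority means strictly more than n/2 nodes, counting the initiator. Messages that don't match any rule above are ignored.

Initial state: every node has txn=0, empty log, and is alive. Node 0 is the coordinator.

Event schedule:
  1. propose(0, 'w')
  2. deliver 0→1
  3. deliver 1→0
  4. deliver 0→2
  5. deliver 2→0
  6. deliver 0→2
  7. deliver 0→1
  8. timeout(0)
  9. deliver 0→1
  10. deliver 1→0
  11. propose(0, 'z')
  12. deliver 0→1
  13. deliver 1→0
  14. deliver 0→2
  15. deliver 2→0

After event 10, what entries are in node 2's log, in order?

w

after 1 — propose(0,'w'): n0:coor/t1/[-]
after 2 — deliver 0→1: n1:part/t1/[-]
after 3 — deliver 1→0: ·
after 4 — deliver 0→2: n2:part/t1/[-]
after 5 — deliver 2→0: n0:coor/t1/[w]
after 6 — deliver 0→2: n2:part/t1/[w]
after 7 — deliver 0→1: n1:part/t1/[w]
after 8 — timeout(0): n0:coor/t2/[w]
after 9 — deliver 0→1: n1:part/t2/[w]
after 10 — deliver 1→0: ·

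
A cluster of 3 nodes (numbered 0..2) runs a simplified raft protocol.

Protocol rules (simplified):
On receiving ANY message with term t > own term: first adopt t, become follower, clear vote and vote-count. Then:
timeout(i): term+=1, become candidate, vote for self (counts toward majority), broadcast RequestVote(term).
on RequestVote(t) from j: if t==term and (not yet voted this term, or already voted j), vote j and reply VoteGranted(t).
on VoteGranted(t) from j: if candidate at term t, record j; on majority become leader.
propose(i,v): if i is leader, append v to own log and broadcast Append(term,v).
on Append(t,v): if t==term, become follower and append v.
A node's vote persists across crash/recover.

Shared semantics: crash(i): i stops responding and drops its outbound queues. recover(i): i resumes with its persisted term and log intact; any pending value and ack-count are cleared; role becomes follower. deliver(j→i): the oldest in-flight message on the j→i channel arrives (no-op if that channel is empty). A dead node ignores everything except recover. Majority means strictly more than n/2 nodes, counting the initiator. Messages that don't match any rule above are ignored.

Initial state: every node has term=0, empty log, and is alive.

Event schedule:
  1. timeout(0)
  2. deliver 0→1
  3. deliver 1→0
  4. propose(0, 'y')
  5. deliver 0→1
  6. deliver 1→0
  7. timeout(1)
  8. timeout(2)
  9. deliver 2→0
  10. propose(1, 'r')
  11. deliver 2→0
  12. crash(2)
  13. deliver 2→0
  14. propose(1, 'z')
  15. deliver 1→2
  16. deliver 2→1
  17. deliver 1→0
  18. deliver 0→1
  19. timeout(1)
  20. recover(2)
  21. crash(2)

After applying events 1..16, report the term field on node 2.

after 1 — timeout(0): n0:cand/t1/[-]
after 2 — deliver 0→1: n1:foll/t1/[-]
after 3 — deliver 1→0: n0:lead/t1/[-]
after 4 — propose(0,'y'): n0:lead/t1/[y]
after 5 — deliver 0→1: n1:foll/t1/[y]
after 6 — deliver 1→0: ·
after 7 — timeout(1): n1:cand/t2/[y]
after 8 — timeout(2): n2:cand/t1/[-]
after 9 — deliver 2→0: ·
after 10 — propose(1,'r'): ·
after 11 — deliver 2→0: ·
after 12 — crash(2): n2:✗cand/t1/[-]
after 13 — deliver 2→0: ·
after 14 — propose(1,'z'): ·
after 15 — deliver 1→2: ·
after 16 — deliver 2→1: ·

1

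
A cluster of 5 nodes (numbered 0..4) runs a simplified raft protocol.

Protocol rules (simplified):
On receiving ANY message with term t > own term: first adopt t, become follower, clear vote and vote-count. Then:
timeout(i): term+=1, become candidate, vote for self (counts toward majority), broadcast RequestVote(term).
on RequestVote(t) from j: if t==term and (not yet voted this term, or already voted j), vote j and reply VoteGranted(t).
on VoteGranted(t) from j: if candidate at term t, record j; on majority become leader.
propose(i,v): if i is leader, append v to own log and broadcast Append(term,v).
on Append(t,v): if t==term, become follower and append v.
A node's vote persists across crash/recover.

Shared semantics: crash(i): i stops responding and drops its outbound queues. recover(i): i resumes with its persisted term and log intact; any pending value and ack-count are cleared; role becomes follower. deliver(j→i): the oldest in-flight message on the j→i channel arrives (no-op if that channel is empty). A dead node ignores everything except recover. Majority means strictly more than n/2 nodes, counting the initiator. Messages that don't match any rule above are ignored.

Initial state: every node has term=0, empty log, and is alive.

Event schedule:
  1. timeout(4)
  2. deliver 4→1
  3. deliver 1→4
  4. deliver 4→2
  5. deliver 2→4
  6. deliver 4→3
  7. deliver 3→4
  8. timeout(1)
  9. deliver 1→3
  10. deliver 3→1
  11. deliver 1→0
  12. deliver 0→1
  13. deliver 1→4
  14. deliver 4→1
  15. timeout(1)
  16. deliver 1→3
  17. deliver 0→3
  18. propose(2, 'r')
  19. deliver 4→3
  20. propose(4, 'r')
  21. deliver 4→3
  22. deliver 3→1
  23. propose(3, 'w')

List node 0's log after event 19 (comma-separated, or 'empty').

step 1 timeout(4): 4={cand,t=1,log=-}
step 2 deliver 4→1: 1={foll,t=1,log=-}
step 3 deliver 1→4: —
step 4 deliver 4→2: 2={foll,t=1,log=-}
step 5 deliver 2→4: 4={lead,t=1,log=-}
step 6 deliver 4→3: 3={foll,t=1,log=-}
step 7 deliver 3→4: —
step 8 timeout(1): 1={cand,t=2,log=-}
step 9 deliver 1→3: 3={foll,t=2,log=-}
step 10 deliver 3→1: —
step 11 deliver 1→0: 0={foll,t=2,log=-}
step 12 deliver 0→1: 1={lead,t=2,log=-}
step 13 deliver 1→4: 4={foll,t=2,log=-}
step 14 deliver 4→1: —
step 15 timeout(1): 1={cand,t=3,log=-}
step 16 deliver 1→3: 3={foll,t=3,log=-}
step 17 deliver 0→3: —
step 18 propose(2,'r'): —
step 19 deliver 4→3: —

empty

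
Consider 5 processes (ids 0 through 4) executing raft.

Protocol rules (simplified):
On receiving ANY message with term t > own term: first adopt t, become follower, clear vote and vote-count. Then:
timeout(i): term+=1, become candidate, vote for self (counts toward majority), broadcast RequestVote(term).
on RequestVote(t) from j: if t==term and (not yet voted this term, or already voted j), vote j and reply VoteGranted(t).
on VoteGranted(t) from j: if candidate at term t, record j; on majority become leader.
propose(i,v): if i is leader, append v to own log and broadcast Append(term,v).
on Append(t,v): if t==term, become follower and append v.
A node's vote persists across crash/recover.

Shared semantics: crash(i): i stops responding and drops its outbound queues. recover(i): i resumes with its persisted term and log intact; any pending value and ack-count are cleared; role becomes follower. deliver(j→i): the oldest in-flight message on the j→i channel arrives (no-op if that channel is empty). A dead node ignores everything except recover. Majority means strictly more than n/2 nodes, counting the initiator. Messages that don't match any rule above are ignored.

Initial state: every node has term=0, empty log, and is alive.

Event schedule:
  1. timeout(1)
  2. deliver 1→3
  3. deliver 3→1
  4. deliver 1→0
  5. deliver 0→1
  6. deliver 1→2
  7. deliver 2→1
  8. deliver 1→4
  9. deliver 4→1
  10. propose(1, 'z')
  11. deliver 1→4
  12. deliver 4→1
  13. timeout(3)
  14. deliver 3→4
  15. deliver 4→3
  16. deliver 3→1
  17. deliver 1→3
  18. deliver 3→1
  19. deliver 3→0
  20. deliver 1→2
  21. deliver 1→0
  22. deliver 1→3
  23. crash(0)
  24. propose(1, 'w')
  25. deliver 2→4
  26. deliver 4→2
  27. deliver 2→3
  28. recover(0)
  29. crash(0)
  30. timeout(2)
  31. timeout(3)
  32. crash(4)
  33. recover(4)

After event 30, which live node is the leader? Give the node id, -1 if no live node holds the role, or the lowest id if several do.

3

1. timeout(1):  <1:cand t1 ->
2. deliver 1→3:  <3:foll t1 ->
3. deliver 3→1:  nop
4. deliver 1→0:  <0:foll t1 ->
5. deliver 0→1:  <1:lead t1 ->
6. deliver 1→2:  <2:foll t1 ->
7. deliver 2→1:  nop
8. deliver 1→4:  <4:foll t1 ->
9. deliver 4→1:  nop
10. propose(1,'z'):  <1:lead t1 z>
11. deliver 1→4:  <4:foll t1 z>
12. deliver 4→1:  nop
13. timeout(3):  <3:cand t2 ->
14. deliver 3→4:  <4:foll t2 z>
15. deliver 4→3:  nop
16. deliver 3→1:  <1:foll t2 z>
17. deliver 1→3:  nop
18. deliver 3→1:  nop
19. deliver 3→0:  <0:foll t2 ->
20. deliver 1→2:  <2:foll t1 z>
21. deliver 1→0:  nop
22. deliver 1→3:  <3:lead t2 ->
23. crash(0):  <0:✗foll t2 ->
24. propose(1,'w'):  nop
25. deliver 2→4:  nop
26. deliver 4→2:  nop
27. deliver 2→3:  nop
28. recover(0):  <0:foll t2 ->
29. crash(0):  <0:✗foll t2 ->
30. timeout(2):  <2:cand t2 z>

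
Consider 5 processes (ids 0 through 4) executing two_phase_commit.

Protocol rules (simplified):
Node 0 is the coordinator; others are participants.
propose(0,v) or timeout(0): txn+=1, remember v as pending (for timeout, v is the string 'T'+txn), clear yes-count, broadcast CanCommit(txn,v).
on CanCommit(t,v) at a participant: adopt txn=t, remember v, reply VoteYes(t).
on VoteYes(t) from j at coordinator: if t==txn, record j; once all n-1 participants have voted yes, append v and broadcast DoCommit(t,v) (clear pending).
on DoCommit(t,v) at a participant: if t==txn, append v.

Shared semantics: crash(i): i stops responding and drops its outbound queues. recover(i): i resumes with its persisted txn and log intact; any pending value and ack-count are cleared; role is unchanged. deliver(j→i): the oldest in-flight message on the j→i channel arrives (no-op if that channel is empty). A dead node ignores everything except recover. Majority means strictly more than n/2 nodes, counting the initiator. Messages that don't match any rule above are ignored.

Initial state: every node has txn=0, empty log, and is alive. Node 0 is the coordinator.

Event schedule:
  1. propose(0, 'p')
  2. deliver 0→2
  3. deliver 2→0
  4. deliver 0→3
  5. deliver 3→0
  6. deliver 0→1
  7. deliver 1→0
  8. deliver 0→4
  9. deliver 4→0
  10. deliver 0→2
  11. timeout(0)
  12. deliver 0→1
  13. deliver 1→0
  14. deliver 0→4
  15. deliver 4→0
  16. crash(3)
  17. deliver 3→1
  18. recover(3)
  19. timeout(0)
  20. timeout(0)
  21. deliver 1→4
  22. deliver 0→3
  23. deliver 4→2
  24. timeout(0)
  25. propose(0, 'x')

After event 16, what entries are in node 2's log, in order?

p

after 1 — propose(0,'p'): n0:coor/t1/[-]
after 2 — deliver 0→2: n2:part/t1/[-]
after 3 — deliver 2→0: ·
after 4 — deliver 0→3: n3:part/t1/[-]
after 5 — deliver 3→0: ·
after 6 — deliver 0→1: n1:part/t1/[-]
after 7 — deliver 1→0: ·
after 8 — deliver 0→4: n4:part/t1/[-]
after 9 — deliver 4→0: n0:coor/t1/[p]
after 10 — deliver 0→2: n2:part/t1/[p]
after 11 — timeout(0): n0:coor/t2/[p]
after 12 — deliver 0→1: n1:part/t1/[p]
after 13 — deliver 1→0: ·
after 14 — deliver 0→4: n4:part/t1/[p]
after 15 — deliver 4→0: ·
after 16 — crash(3): n3:✗part/t1/[-]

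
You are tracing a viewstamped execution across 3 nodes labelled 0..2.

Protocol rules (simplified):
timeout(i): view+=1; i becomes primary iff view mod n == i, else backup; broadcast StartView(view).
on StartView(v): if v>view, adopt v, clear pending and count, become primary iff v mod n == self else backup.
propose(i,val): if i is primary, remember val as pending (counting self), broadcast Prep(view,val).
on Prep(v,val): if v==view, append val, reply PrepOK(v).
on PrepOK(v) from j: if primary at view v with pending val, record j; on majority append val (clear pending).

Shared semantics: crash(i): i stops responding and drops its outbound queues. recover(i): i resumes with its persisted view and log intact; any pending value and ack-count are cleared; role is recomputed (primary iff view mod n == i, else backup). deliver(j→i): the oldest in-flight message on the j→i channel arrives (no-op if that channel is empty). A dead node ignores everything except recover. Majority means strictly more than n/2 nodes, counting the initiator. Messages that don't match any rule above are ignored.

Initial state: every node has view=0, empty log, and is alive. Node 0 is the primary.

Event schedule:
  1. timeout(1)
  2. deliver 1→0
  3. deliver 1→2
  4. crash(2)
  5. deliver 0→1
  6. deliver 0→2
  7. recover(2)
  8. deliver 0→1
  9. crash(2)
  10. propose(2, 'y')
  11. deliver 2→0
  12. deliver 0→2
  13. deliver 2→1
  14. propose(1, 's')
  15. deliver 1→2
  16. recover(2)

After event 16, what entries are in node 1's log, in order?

after 1 — timeout(1): n1:prim/v1/[-]
after 2 — deliver 1→0: n0:back/v1/[-]
after 3 — deliver 1→2: n2:back/v1/[-]
after 4 — crash(2): n2:✗back/v1/[-]
after 5 — deliver 0→1: ·
after 6 — deliver 0→2: ·
after 7 — recover(2): n2:back/v1/[-]
after 8 — deliver 0→1: ·
after 9 — crash(2): n2:✗back/v1/[-]
after 10 — propose(2,'y'): ·
after 11 — deliver 2→0: ·
after 12 — deliver 0→2: ·
after 13 — deliver 2→1: ·
after 14 — propose(1,'s'): ·
after 15 — deliver 1→2: ·
after 16 — recover(2): n2:back/v1/[-]

empty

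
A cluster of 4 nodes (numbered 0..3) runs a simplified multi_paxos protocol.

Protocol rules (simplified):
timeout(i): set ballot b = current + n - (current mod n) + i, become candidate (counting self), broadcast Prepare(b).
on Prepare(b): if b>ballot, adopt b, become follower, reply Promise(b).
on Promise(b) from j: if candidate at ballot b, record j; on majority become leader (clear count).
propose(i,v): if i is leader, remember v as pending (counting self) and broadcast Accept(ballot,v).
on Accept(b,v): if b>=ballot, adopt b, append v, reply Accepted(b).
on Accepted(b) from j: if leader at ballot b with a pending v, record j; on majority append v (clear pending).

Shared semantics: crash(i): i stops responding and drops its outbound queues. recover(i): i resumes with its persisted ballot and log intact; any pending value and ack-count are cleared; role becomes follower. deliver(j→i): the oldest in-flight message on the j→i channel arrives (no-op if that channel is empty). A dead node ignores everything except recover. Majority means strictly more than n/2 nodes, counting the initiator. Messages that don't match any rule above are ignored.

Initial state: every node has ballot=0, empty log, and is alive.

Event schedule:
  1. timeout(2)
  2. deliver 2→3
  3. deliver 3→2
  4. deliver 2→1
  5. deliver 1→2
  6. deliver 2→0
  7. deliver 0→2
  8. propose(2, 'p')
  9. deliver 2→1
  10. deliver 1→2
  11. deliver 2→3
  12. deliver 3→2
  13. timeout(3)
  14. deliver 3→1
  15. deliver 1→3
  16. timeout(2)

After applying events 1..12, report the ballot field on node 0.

6

1. timeout(2):  <2:cand b6 ->
2. deliver 2→3:  <3:foll b6 ->
3. deliver 3→2:  nop
4. deliver 2→1:  <1:foll b6 ->
5. deliver 1→2:  <2:lead b6 ->
6. deliver 2→0:  <0:foll b6 ->
7. deliver 0→2:  nop
8. propose(2,'p'):  nop
9. deliver 2→1:  <1:foll b6 p>
10. deliver 1→2:  nop
11. deliver 2→3:  <3:foll b6 p>
12. deliver 3→2:  <2:lead b6 p>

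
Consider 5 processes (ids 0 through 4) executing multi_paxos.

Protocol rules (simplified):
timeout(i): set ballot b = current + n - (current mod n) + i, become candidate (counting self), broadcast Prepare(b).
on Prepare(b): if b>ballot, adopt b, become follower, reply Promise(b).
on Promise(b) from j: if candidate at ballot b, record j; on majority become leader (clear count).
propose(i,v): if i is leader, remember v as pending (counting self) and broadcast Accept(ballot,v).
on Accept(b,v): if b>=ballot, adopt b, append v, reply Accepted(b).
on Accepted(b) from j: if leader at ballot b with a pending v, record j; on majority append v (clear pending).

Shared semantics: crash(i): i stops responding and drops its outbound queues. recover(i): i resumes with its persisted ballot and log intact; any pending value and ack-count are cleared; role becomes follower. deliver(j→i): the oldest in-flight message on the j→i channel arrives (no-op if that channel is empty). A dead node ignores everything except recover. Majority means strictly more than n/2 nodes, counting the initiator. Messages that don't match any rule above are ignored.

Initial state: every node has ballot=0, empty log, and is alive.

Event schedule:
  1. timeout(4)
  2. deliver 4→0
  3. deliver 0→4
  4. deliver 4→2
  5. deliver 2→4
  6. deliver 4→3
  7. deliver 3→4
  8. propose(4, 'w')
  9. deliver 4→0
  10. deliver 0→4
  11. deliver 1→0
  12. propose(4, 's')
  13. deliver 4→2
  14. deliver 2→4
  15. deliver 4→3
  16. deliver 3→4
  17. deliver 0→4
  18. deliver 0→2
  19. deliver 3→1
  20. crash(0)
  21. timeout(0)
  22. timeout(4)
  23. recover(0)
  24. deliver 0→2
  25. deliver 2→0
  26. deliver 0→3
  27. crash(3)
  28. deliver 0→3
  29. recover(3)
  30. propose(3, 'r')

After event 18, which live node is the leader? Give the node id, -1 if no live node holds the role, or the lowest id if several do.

4

1. timeout(4):  <4:cand b9 ->
2. deliver 4→0:  <0:foll b9 ->
3. deliver 0→4:  nop
4. deliver 4→2:  <2:foll b9 ->
5. deliver 2→4:  <4:lead b9 ->
6. deliver 4→3:  <3:foll b9 ->
7. deliver 3→4:  nop
8. propose(4,'w'):  nop
9. deliver 4→0:  <0:foll b9 w>
10. deliver 0→4:  nop
11. deliver 1→0:  nop
12. propose(4,'s'):  nop
13. deliver 4→2:  <2:foll b9 w>
14. deliver 2→4:  nop
15. deliver 4→3:  <3:foll b9 w>
16. deliver 3→4:  <4:lead b9 s>
17. deliver 0→4:  nop
18. deliver 0→2:  nop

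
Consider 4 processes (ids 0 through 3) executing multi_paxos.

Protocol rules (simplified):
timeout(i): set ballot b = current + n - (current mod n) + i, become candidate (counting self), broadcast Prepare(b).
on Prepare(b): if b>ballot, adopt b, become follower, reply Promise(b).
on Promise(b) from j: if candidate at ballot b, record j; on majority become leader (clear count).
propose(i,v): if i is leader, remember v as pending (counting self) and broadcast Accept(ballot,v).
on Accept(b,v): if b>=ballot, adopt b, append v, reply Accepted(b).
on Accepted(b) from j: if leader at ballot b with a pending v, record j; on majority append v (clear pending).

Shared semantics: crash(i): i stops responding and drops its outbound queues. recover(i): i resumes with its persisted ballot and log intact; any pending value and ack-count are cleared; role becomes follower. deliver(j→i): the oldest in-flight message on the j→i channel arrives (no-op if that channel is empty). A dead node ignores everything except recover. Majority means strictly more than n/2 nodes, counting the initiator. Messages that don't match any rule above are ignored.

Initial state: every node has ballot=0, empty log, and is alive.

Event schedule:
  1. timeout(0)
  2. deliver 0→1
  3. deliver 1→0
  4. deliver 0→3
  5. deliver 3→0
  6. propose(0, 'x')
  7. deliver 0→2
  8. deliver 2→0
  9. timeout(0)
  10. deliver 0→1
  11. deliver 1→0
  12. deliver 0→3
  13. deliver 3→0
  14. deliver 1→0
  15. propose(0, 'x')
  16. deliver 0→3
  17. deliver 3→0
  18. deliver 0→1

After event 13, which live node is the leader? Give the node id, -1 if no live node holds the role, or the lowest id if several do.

[1] timeout(0) → N0(cand b4 [-])
[2] deliver 0→1 → N1(foll b4 [-])
[3] deliver 1→0 → ∅
[4] deliver 0→3 → N3(foll b4 [-])
[5] deliver 3→0 → N0(lead b4 [-])
[6] propose(0,'x') → ∅
[7] deliver 0→2 → N2(foll b4 [-])
[8] deliver 2→0 → ∅
[9] timeout(0) → N0(cand b8 [-])
[10] deliver 0→1 → N1(foll b4 [x])
[11] deliver 1→0 → ∅
[12] deliver 0→3 → N3(foll b4 [x])
[13] deliver 3→0 → ∅

-1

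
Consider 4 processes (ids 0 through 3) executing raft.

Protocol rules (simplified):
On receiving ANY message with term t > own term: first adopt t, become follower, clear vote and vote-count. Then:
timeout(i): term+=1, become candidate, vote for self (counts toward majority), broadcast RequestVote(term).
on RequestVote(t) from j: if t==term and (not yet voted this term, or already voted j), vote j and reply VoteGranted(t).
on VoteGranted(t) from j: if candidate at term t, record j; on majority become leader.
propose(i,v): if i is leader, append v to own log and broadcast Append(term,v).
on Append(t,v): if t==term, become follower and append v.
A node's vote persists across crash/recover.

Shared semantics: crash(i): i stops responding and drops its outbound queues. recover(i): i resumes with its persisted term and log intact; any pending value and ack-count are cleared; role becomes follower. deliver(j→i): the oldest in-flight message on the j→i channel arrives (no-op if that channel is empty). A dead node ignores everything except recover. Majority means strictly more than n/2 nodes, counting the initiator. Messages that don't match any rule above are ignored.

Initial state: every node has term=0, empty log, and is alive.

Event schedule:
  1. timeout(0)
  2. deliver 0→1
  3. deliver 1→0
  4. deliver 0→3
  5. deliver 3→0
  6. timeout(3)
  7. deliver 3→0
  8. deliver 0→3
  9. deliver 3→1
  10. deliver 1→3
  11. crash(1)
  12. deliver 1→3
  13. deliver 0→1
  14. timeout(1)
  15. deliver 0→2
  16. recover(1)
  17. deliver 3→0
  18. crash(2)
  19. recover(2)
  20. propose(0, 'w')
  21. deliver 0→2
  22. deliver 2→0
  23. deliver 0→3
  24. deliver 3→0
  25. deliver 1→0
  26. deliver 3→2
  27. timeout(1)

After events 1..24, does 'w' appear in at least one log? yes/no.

no

1. timeout(0):  <0:cand t1 ->
2. deliver 0→1:  <1:foll t1 ->
3. deliver 1→0:  nop
4. deliver 0→3:  <3:foll t1 ->
5. deliver 3→0:  <0:lead t1 ->
6. timeout(3):  <3:cand t2 ->
7. deliver 3→0:  <0:foll t2 ->
8. deliver 0→3:  nop
9. deliver 3→1:  <1:foll t2 ->
10. deliver 1→3:  <3:lead t2 ->
11. crash(1):  <1:✗foll t2 ->
12. deliver 1→3:  nop
13. deliver 0→1:  nop
14. timeout(1):  nop
15. deliver 0→2:  <2:foll t1 ->
16. recover(1):  <1:foll t2 ->
17. deliver 3→0:  nop
18. crash(2):  <2:✗foll t1 ->
19. recover(2):  <2:foll t1 ->
20. propose(0,'w'):  nop
21. deliver 0→2:  nop
22. deliver 2→0:  nop
23. deliver 0→3:  nop
24. deliver 3→0:  nop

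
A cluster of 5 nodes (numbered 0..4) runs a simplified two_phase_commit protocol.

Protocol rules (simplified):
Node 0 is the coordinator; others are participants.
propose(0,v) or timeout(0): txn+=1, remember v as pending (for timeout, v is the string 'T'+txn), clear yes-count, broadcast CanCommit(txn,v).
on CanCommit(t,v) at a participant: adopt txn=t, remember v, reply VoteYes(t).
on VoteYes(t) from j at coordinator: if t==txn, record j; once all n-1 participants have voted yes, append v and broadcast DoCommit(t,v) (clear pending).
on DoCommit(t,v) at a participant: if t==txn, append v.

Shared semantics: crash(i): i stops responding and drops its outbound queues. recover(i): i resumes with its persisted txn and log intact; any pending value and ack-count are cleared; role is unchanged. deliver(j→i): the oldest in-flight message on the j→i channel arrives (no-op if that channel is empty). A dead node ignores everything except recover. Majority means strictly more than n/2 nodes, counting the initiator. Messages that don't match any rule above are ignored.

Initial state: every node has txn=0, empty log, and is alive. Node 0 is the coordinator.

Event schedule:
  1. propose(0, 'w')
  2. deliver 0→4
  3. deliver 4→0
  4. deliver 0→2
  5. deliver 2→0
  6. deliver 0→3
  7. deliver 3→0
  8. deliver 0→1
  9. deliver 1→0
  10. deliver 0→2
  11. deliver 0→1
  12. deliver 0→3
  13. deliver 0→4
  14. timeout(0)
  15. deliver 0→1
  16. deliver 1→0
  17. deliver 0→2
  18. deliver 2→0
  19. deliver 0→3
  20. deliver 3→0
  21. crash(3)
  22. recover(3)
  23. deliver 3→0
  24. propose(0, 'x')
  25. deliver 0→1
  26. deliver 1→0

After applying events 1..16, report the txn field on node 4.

step 1 propose(0,'w'): 0={coor,t=1,log=-}
step 2 deliver 0→4: 4={part,t=1,log=-}
step 3 deliver 4→0: —
step 4 deliver 0→2: 2={part,t=1,log=-}
step 5 deliver 2→0: —
step 6 deliver 0→3: 3={part,t=1,log=-}
step 7 deliver 3→0: —
step 8 deliver 0→1: 1={part,t=1,log=-}
step 9 deliver 1→0: 0={coor,t=1,log=w}
step 10 deliver 0→2: 2={part,t=1,log=w}
step 11 deliver 0→1: 1={part,t=1,log=w}
step 12 deliver 0→3: 3={part,t=1,log=w}
step 13 deliver 0→4: 4={part,t=1,log=w}
step 14 timeout(0): 0={coor,t=2,log=w}
step 15 deliver 0→1: 1={part,t=2,log=w}
step 16 deliver 1→0: —

1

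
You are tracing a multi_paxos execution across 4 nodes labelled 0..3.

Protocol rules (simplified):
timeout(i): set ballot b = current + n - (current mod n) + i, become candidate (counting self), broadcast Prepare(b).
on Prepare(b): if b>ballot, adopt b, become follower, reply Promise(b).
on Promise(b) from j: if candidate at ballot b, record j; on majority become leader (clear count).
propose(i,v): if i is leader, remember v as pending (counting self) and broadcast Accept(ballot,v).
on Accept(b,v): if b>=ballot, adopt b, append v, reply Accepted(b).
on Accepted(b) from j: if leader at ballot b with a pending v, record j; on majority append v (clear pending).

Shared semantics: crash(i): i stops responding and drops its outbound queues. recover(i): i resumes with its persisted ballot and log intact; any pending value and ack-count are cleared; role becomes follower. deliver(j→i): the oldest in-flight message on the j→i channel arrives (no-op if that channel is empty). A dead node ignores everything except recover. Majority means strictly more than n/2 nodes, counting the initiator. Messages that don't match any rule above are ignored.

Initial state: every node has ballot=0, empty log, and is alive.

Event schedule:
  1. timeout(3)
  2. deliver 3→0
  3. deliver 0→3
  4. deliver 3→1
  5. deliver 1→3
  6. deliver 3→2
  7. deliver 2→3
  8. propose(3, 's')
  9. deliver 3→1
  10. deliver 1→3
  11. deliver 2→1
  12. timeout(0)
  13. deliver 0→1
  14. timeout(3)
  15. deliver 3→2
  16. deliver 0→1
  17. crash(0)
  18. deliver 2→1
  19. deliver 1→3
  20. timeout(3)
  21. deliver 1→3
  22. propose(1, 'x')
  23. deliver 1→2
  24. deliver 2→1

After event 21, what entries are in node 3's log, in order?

empty

1. timeout(3):  <3:cand b7 ->
2. deliver 3→0:  <0:foll b7 ->
3. deliver 0→3:  nop
4. deliver 3→1:  <1:foll b7 ->
5. deliver 1→3:  <3:lead b7 ->
6. deliver 3→2:  <2:foll b7 ->
7. deliver 2→3:  nop
8. propose(3,'s'):  nop
9. deliver 3→1:  <1:foll b7 s>
10. deliver 1→3:  nop
11. deliver 2→1:  nop
12. timeout(0):  <0:cand b8 ->
13. deliver 0→1:  <1:foll b8 s>
14. timeout(3):  <3:cand b11 ->
15. deliver 3→2:  <2:foll b7 s>
16. deliver 0→1:  nop
17. crash(0):  <0:✗cand b8 ->
18. deliver 2→1:  nop
19. deliver 1→3:  nop
20. timeout(3):  <3:cand b15 ->
21. deliver 1→3:  nop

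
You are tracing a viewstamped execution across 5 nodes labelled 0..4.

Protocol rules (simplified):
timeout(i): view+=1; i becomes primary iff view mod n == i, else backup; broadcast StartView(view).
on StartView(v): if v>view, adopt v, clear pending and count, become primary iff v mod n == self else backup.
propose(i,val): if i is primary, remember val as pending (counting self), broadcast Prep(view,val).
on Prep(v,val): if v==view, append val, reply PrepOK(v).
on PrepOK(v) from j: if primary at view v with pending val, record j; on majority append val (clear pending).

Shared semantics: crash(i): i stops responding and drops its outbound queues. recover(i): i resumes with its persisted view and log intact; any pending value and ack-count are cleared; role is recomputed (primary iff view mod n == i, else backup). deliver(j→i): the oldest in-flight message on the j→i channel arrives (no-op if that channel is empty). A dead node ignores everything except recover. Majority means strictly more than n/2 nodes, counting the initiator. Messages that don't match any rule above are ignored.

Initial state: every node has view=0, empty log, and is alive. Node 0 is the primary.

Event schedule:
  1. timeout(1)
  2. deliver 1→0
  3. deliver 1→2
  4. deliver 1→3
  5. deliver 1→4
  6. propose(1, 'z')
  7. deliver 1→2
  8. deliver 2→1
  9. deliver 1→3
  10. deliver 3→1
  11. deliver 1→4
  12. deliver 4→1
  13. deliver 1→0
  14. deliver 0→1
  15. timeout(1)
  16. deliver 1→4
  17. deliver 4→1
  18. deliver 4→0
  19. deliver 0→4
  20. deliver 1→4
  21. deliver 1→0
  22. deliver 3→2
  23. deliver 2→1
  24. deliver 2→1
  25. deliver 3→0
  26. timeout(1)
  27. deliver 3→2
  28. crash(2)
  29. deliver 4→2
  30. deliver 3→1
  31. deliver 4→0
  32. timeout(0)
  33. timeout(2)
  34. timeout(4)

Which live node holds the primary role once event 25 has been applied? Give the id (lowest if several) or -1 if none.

[1] timeout(1) → N1(prim v1 [-])
[2] deliver 1→0 → N0(back v1 [-])
[3] deliver 1→2 → N2(back v1 [-])
[4] deliver 1→3 → N3(back v1 [-])
[5] deliver 1→4 → N4(back v1 [-])
[6] propose(1,'z') → ∅
[7] deliver 1→2 → N2(back v1 [z])
[8] deliver 2→1 → ∅
[9] deliver 1→3 → N3(back v1 [z])
[10] deliver 3→1 → N1(prim v1 [z])
[11] deliver 1→4 → N4(back v1 [z])
[12] deliver 4→1 → ∅
[13] deliver 1→0 → N0(back v1 [z])
[14] deliver 0→1 → ∅
[15] timeout(1) → N1(back v2 [z])
[16] deliver 1→4 → N4(back v2 [z])
[17] deliver 4→1 → ∅
[18] deliver 4→0 → ∅
[19] deliver 0→4 → ∅
[20] deliver 1→4 → ∅
[21] deliver 1→0 → N0(back v2 [z])
[22] deliver 3→2 → ∅
[23] deliver 2→1 → ∅
[24] deliver 2→1 → ∅
[25] deliver 3→0 → ∅

-1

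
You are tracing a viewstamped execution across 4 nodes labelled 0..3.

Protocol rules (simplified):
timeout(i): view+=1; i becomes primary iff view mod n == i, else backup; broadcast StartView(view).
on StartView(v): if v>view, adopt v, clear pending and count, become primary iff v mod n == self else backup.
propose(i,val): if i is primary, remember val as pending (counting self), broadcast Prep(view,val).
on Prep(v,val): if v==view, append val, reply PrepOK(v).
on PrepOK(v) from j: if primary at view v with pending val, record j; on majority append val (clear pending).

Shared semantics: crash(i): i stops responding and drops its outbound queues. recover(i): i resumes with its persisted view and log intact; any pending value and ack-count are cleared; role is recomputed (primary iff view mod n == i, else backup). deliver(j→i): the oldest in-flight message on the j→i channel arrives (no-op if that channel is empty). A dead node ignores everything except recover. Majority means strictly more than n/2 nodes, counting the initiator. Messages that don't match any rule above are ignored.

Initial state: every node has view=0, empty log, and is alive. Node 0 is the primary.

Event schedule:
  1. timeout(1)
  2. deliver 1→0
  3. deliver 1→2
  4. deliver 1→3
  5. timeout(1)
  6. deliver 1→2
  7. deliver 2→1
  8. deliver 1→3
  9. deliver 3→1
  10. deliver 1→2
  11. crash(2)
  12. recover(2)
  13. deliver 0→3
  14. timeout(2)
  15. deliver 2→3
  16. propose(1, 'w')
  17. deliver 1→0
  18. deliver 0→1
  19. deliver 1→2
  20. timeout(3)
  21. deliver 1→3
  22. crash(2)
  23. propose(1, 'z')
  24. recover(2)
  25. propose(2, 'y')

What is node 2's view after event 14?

3

[1] timeout(1) → N1(prim v1 [-])
[2] deliver 1→0 → N0(back v1 [-])
[3] deliver 1→2 → N2(back v1 [-])
[4] deliver 1→3 → N3(back v1 [-])
[5] timeout(1) → N1(back v2 [-])
[6] deliver 1→2 → N2(prim v2 [-])
[7] deliver 2→1 → ∅
[8] deliver 1→3 → N3(back v2 [-])
[9] deliver 3→1 → ∅
[10] deliver 1→2 → ∅
[11] crash(2) → N2(✗prim v2 [-])
[12] recover(2) → N2(prim v2 [-])
[13] deliver 0→3 → ∅
[14] timeout(2) → N2(back v3 [-])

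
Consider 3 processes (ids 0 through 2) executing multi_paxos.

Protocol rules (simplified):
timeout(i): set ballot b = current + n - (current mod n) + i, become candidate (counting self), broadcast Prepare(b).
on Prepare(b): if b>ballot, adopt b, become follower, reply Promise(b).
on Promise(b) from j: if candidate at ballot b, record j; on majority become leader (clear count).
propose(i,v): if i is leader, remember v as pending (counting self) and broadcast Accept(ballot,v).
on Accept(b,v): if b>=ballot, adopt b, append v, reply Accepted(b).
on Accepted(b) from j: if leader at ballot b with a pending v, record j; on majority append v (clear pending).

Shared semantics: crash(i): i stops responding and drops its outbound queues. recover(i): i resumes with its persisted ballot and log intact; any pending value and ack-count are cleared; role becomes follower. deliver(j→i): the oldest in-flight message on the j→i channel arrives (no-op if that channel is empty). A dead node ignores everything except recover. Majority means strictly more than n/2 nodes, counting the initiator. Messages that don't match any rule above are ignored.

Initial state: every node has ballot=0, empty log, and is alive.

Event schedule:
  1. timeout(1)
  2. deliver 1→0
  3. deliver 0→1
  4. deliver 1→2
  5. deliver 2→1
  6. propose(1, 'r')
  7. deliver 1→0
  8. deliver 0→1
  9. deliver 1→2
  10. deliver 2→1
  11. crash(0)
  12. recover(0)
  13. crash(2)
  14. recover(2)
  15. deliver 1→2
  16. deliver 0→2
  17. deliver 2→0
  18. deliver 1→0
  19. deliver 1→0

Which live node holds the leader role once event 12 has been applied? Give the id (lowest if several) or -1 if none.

1

step 1 timeout(1): 1={cand,b=4,log=-}
step 2 deliver 1→0: 0={foll,b=4,log=-}
step 3 deliver 0→1: 1={lead,b=4,log=-}
step 4 deliver 1→2: 2={foll,b=4,log=-}
step 5 deliver 2→1: —
step 6 propose(1,'r'): —
step 7 deliver 1→0: 0={foll,b=4,log=r}
step 8 deliver 0→1: 1={lead,b=4,log=r}
step 9 deliver 1→2: 2={foll,b=4,log=r}
step 10 deliver 2→1: —
step 11 crash(0): 0={✗foll,b=4,log=r}
step 12 recover(0): 0={foll,b=4,log=r}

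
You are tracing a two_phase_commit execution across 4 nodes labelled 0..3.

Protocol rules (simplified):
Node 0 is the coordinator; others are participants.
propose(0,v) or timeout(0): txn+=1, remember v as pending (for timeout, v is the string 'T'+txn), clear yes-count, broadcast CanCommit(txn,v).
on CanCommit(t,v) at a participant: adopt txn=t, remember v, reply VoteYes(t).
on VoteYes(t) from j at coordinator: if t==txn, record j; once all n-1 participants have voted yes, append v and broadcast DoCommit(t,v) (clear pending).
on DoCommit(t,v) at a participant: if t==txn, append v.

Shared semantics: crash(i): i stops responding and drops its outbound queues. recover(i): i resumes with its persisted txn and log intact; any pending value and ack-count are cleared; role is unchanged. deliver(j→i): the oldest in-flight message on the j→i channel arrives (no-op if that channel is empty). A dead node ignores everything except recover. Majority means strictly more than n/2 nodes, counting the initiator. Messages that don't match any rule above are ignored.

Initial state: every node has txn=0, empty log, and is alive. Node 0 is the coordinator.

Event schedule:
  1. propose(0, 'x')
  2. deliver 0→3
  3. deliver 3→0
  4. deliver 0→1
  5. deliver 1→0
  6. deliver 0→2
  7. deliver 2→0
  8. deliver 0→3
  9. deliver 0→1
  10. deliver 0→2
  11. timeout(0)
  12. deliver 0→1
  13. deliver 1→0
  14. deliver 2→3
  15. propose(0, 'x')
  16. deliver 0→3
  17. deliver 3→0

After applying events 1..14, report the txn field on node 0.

after 1 — propose(0,'x'): n0:coor/t1/[-]
after 2 — deliver 0→3: n3:part/t1/[-]
after 3 — deliver 3→0: ·
after 4 — deliver 0→1: n1:part/t1/[-]
after 5 — deliver 1→0: ·
after 6 — deliver 0→2: n2:part/t1/[-]
after 7 — deliver 2→0: n0:coor/t1/[x]
after 8 — deliver 0→3: n3:part/t1/[x]
after 9 — deliver 0→1: n1:part/t1/[x]
after 10 — deliver 0→2: n2:part/t1/[x]
after 11 — timeout(0): n0:coor/t2/[x]
after 12 — deliver 0→1: n1:part/t2/[x]
after 13 — deliver 1→0: ·
after 14 — deliver 2→3: ·

2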